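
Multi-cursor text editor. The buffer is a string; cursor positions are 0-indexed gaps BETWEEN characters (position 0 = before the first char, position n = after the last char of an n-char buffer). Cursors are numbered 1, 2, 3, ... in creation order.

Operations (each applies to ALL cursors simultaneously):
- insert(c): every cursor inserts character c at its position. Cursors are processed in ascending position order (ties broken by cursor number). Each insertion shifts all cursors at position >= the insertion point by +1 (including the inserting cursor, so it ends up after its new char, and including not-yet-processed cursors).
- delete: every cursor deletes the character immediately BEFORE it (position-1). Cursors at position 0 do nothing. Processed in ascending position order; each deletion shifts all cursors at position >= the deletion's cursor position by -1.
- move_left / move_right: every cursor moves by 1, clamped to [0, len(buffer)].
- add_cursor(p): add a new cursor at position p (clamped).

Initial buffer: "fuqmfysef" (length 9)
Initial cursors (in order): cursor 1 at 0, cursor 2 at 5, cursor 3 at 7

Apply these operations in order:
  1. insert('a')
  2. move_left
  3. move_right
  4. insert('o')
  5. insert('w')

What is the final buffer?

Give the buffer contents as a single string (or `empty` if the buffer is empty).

Answer: aowfuqmfaowysaowef

Derivation:
After op 1 (insert('a')): buffer="afuqmfaysaef" (len 12), cursors c1@1 c2@7 c3@10, authorship 1.....2..3..
After op 2 (move_left): buffer="afuqmfaysaef" (len 12), cursors c1@0 c2@6 c3@9, authorship 1.....2..3..
After op 3 (move_right): buffer="afuqmfaysaef" (len 12), cursors c1@1 c2@7 c3@10, authorship 1.....2..3..
After op 4 (insert('o')): buffer="aofuqmfaoysaoef" (len 15), cursors c1@2 c2@9 c3@13, authorship 11.....22..33..
After op 5 (insert('w')): buffer="aowfuqmfaowysaowef" (len 18), cursors c1@3 c2@11 c3@16, authorship 111.....222..333..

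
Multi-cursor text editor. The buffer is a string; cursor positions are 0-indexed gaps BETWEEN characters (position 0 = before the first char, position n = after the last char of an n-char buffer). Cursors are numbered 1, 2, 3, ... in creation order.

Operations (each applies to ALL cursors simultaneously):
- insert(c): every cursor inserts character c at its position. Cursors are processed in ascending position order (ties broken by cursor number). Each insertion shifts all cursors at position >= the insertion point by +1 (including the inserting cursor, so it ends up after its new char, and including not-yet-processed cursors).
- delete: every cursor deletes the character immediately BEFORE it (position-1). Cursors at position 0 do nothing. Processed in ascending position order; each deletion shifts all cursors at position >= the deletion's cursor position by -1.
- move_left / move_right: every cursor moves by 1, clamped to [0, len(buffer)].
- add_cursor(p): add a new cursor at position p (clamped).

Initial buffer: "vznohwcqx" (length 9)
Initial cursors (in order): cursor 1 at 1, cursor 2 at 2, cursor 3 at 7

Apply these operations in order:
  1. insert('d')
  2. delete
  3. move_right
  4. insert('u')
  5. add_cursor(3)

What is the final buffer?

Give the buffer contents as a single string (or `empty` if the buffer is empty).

Answer: vzunuohwcqux

Derivation:
After op 1 (insert('d')): buffer="vdzdnohwcdqx" (len 12), cursors c1@2 c2@4 c3@10, authorship .1.2.....3..
After op 2 (delete): buffer="vznohwcqx" (len 9), cursors c1@1 c2@2 c3@7, authorship .........
After op 3 (move_right): buffer="vznohwcqx" (len 9), cursors c1@2 c2@3 c3@8, authorship .........
After op 4 (insert('u')): buffer="vzunuohwcqux" (len 12), cursors c1@3 c2@5 c3@11, authorship ..1.2.....3.
After op 5 (add_cursor(3)): buffer="vzunuohwcqux" (len 12), cursors c1@3 c4@3 c2@5 c3@11, authorship ..1.2.....3.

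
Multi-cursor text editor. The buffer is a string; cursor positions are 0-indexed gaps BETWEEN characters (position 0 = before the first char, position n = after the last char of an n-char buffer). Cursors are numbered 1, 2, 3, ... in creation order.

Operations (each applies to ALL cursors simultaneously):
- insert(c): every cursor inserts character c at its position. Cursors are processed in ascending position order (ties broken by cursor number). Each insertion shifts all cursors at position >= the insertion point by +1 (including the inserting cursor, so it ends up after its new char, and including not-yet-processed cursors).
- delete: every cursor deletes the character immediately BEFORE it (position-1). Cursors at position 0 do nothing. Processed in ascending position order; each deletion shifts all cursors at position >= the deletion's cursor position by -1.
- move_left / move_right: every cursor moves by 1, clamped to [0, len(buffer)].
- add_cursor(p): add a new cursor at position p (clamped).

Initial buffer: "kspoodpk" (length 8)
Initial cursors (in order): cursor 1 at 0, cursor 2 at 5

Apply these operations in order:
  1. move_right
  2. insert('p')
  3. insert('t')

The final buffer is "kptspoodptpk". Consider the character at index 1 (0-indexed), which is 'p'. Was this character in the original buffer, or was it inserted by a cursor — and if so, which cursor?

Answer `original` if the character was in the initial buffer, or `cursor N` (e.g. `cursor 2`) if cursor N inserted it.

Answer: cursor 1

Derivation:
After op 1 (move_right): buffer="kspoodpk" (len 8), cursors c1@1 c2@6, authorship ........
After op 2 (insert('p')): buffer="kpspoodppk" (len 10), cursors c1@2 c2@8, authorship .1.....2..
After op 3 (insert('t')): buffer="kptspoodptpk" (len 12), cursors c1@3 c2@10, authorship .11.....22..
Authorship (.=original, N=cursor N): . 1 1 . . . . . 2 2 . .
Index 1: author = 1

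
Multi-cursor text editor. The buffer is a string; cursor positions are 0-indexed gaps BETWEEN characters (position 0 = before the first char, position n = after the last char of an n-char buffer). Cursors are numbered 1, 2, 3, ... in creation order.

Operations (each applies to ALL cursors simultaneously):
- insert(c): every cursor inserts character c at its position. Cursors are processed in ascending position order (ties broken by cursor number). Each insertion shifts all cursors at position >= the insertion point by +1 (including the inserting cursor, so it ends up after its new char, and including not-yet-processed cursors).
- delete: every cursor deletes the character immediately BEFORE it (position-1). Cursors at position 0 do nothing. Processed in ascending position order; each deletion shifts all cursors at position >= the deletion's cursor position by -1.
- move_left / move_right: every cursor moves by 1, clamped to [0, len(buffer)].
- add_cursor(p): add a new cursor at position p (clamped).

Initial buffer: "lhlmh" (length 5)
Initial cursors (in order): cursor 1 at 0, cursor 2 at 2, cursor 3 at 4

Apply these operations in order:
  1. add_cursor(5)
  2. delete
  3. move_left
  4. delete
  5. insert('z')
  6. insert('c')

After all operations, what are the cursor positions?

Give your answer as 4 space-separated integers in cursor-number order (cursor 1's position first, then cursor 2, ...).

After op 1 (add_cursor(5)): buffer="lhlmh" (len 5), cursors c1@0 c2@2 c3@4 c4@5, authorship .....
After op 2 (delete): buffer="ll" (len 2), cursors c1@0 c2@1 c3@2 c4@2, authorship ..
After op 3 (move_left): buffer="ll" (len 2), cursors c1@0 c2@0 c3@1 c4@1, authorship ..
After op 4 (delete): buffer="l" (len 1), cursors c1@0 c2@0 c3@0 c4@0, authorship .
After op 5 (insert('z')): buffer="zzzzl" (len 5), cursors c1@4 c2@4 c3@4 c4@4, authorship 1234.
After op 6 (insert('c')): buffer="zzzzccccl" (len 9), cursors c1@8 c2@8 c3@8 c4@8, authorship 12341234.

Answer: 8 8 8 8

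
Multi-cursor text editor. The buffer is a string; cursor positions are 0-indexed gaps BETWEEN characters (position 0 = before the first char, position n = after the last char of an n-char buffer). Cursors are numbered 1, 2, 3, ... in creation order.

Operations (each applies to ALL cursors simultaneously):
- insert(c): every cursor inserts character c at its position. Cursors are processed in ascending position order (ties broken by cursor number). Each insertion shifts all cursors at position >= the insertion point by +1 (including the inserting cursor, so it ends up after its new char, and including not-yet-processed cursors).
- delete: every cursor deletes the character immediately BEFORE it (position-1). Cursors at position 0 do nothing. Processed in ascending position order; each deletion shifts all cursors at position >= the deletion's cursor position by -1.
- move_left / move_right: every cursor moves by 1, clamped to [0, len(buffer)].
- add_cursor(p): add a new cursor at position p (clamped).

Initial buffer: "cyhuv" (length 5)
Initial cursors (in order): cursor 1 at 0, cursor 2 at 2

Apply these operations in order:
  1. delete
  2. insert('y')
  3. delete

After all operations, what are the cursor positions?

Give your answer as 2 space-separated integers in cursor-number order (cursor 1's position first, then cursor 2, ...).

After op 1 (delete): buffer="chuv" (len 4), cursors c1@0 c2@1, authorship ....
After op 2 (insert('y')): buffer="ycyhuv" (len 6), cursors c1@1 c2@3, authorship 1.2...
After op 3 (delete): buffer="chuv" (len 4), cursors c1@0 c2@1, authorship ....

Answer: 0 1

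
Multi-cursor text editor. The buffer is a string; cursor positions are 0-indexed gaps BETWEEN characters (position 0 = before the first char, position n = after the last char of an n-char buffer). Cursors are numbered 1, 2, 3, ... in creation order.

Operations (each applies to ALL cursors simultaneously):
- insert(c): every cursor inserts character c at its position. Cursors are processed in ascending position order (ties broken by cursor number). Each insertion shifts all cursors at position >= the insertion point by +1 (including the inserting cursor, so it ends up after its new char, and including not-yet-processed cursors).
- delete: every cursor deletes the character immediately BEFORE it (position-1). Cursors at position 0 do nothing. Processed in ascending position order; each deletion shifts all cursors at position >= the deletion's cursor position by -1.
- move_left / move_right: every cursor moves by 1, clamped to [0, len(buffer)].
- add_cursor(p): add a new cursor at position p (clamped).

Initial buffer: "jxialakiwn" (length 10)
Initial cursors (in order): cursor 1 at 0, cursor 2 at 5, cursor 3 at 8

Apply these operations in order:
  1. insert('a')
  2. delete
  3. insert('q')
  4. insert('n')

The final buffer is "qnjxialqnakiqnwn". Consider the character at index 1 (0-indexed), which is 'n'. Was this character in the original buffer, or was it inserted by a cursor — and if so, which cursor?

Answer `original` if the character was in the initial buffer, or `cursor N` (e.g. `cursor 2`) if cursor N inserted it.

After op 1 (insert('a')): buffer="ajxialaakiawn" (len 13), cursors c1@1 c2@7 c3@11, authorship 1.....2...3..
After op 2 (delete): buffer="jxialakiwn" (len 10), cursors c1@0 c2@5 c3@8, authorship ..........
After op 3 (insert('q')): buffer="qjxialqakiqwn" (len 13), cursors c1@1 c2@7 c3@11, authorship 1.....2...3..
After op 4 (insert('n')): buffer="qnjxialqnakiqnwn" (len 16), cursors c1@2 c2@9 c3@14, authorship 11.....22...33..
Authorship (.=original, N=cursor N): 1 1 . . . . . 2 2 . . . 3 3 . .
Index 1: author = 1

Answer: cursor 1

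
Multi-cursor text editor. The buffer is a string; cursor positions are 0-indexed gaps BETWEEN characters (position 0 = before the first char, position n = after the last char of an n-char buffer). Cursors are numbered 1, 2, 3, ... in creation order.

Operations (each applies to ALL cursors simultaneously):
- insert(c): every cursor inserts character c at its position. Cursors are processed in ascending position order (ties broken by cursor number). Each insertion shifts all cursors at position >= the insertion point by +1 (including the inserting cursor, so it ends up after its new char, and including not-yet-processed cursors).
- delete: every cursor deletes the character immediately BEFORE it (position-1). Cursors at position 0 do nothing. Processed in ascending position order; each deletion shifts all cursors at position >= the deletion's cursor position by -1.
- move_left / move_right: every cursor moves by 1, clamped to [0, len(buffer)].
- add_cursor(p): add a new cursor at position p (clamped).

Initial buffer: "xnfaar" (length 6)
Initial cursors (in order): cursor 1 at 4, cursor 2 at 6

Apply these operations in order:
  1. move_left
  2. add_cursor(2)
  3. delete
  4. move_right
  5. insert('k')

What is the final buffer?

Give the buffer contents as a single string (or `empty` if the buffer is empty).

After op 1 (move_left): buffer="xnfaar" (len 6), cursors c1@3 c2@5, authorship ......
After op 2 (add_cursor(2)): buffer="xnfaar" (len 6), cursors c3@2 c1@3 c2@5, authorship ......
After op 3 (delete): buffer="xar" (len 3), cursors c1@1 c3@1 c2@2, authorship ...
After op 4 (move_right): buffer="xar" (len 3), cursors c1@2 c3@2 c2@3, authorship ...
After op 5 (insert('k')): buffer="xakkrk" (len 6), cursors c1@4 c3@4 c2@6, authorship ..13.2

Answer: xakkrk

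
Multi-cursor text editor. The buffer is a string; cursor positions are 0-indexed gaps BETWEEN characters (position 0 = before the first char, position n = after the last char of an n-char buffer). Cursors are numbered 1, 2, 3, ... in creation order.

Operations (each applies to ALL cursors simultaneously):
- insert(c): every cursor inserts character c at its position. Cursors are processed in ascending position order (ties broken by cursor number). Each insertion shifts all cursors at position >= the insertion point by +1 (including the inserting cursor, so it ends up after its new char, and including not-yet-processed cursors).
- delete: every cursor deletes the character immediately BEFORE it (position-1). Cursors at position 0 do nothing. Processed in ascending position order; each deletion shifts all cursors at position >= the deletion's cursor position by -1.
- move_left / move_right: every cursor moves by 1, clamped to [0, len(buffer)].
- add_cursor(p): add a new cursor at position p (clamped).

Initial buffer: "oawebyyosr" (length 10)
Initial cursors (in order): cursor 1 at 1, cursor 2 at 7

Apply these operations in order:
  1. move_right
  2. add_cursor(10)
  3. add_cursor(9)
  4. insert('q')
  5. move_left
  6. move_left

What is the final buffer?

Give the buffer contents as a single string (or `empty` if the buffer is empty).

After op 1 (move_right): buffer="oawebyyosr" (len 10), cursors c1@2 c2@8, authorship ..........
After op 2 (add_cursor(10)): buffer="oawebyyosr" (len 10), cursors c1@2 c2@8 c3@10, authorship ..........
After op 3 (add_cursor(9)): buffer="oawebyyosr" (len 10), cursors c1@2 c2@8 c4@9 c3@10, authorship ..........
After op 4 (insert('q')): buffer="oaqwebyyoqsqrq" (len 14), cursors c1@3 c2@10 c4@12 c3@14, authorship ..1......2.4.3
After op 5 (move_left): buffer="oaqwebyyoqsqrq" (len 14), cursors c1@2 c2@9 c4@11 c3@13, authorship ..1......2.4.3
After op 6 (move_left): buffer="oaqwebyyoqsqrq" (len 14), cursors c1@1 c2@8 c4@10 c3@12, authorship ..1......2.4.3

Answer: oaqwebyyoqsqrq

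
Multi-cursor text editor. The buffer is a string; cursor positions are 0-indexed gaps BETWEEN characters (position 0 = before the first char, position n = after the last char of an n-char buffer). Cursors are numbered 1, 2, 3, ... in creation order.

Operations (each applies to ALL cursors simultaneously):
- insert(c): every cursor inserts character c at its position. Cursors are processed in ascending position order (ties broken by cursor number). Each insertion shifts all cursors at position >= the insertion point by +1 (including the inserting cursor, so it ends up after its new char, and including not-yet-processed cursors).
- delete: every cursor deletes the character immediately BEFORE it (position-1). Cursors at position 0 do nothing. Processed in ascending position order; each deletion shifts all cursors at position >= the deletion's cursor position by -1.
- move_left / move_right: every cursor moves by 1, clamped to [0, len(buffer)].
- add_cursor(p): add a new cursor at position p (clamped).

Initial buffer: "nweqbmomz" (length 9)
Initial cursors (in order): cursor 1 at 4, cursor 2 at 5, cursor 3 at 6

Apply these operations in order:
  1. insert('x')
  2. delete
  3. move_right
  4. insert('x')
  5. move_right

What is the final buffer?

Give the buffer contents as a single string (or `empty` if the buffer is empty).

After op 1 (insert('x')): buffer="nweqxbxmxomz" (len 12), cursors c1@5 c2@7 c3@9, authorship ....1.2.3...
After op 2 (delete): buffer="nweqbmomz" (len 9), cursors c1@4 c2@5 c3@6, authorship .........
After op 3 (move_right): buffer="nweqbmomz" (len 9), cursors c1@5 c2@6 c3@7, authorship .........
After op 4 (insert('x')): buffer="nweqbxmxoxmz" (len 12), cursors c1@6 c2@8 c3@10, authorship .....1.2.3..
After op 5 (move_right): buffer="nweqbxmxoxmz" (len 12), cursors c1@7 c2@9 c3@11, authorship .....1.2.3..

Answer: nweqbxmxoxmz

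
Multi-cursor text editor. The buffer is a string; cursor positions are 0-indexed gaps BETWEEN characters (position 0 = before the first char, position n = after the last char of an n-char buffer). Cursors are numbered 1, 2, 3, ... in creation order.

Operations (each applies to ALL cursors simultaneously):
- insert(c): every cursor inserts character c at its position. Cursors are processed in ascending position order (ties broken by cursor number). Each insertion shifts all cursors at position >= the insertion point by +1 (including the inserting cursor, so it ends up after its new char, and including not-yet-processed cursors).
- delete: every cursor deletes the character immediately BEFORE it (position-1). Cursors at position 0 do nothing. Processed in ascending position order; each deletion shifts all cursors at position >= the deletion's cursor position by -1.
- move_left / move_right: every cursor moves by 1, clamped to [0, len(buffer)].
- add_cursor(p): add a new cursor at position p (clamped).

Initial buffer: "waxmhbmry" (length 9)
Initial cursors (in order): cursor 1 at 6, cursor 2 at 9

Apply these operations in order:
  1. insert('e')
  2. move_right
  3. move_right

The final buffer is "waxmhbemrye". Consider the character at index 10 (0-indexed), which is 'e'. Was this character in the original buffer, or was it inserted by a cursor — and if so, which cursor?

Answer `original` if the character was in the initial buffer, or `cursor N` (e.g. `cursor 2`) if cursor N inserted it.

Answer: cursor 2

Derivation:
After op 1 (insert('e')): buffer="waxmhbemrye" (len 11), cursors c1@7 c2@11, authorship ......1...2
After op 2 (move_right): buffer="waxmhbemrye" (len 11), cursors c1@8 c2@11, authorship ......1...2
After op 3 (move_right): buffer="waxmhbemrye" (len 11), cursors c1@9 c2@11, authorship ......1...2
Authorship (.=original, N=cursor N): . . . . . . 1 . . . 2
Index 10: author = 2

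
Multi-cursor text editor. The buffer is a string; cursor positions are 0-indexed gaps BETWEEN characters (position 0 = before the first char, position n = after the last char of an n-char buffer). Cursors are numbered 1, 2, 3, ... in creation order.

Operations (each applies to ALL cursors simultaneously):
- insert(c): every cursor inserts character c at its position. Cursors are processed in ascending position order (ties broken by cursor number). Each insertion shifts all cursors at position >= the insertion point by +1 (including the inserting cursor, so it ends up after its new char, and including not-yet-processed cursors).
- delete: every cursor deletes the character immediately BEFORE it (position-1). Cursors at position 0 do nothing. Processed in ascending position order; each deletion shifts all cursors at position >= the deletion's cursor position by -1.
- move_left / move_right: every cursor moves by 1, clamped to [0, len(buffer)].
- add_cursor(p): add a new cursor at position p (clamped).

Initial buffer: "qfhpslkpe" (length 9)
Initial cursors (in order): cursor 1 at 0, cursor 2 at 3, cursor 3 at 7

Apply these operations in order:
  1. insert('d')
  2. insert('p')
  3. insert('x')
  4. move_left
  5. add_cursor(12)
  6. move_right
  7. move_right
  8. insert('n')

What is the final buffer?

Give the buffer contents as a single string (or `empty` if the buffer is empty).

After op 1 (insert('d')): buffer="dqfhdpslkdpe" (len 12), cursors c1@1 c2@5 c3@10, authorship 1...2....3..
After op 2 (insert('p')): buffer="dpqfhdppslkdppe" (len 15), cursors c1@2 c2@7 c3@13, authorship 11...22....33..
After op 3 (insert('x')): buffer="dpxqfhdpxpslkdpxpe" (len 18), cursors c1@3 c2@9 c3@16, authorship 111...222....333..
After op 4 (move_left): buffer="dpxqfhdpxpslkdpxpe" (len 18), cursors c1@2 c2@8 c3@15, authorship 111...222....333..
After op 5 (add_cursor(12)): buffer="dpxqfhdpxpslkdpxpe" (len 18), cursors c1@2 c2@8 c4@12 c3@15, authorship 111...222....333..
After op 6 (move_right): buffer="dpxqfhdpxpslkdpxpe" (len 18), cursors c1@3 c2@9 c4@13 c3@16, authorship 111...222....333..
After op 7 (move_right): buffer="dpxqfhdpxpslkdpxpe" (len 18), cursors c1@4 c2@10 c4@14 c3@17, authorship 111...222....333..
After op 8 (insert('n')): buffer="dpxqnfhdpxpnslkdnpxpne" (len 22), cursors c1@5 c2@12 c4@17 c3@21, authorship 111.1..222.2...3433.3.

Answer: dpxqnfhdpxpnslkdnpxpne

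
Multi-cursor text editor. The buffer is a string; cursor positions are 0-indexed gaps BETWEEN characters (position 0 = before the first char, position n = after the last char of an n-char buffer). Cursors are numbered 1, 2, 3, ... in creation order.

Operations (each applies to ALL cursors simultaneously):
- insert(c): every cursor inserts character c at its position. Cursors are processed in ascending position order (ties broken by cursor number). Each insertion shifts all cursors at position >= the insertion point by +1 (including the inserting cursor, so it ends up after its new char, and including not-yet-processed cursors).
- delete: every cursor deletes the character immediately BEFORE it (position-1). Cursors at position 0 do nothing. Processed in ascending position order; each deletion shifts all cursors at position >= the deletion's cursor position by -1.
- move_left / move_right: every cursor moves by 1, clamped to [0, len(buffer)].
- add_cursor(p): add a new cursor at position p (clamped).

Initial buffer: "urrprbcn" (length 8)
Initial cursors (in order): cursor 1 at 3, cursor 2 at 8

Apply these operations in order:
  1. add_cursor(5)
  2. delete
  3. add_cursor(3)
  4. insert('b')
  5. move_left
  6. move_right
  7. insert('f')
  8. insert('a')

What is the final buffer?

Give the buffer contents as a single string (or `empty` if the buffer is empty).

After op 1 (add_cursor(5)): buffer="urrprbcn" (len 8), cursors c1@3 c3@5 c2@8, authorship ........
After op 2 (delete): buffer="urpbc" (len 5), cursors c1@2 c3@3 c2@5, authorship .....
After op 3 (add_cursor(3)): buffer="urpbc" (len 5), cursors c1@2 c3@3 c4@3 c2@5, authorship .....
After op 4 (insert('b')): buffer="urbpbbbcb" (len 9), cursors c1@3 c3@6 c4@6 c2@9, authorship ..1.34..2
After op 5 (move_left): buffer="urbpbbbcb" (len 9), cursors c1@2 c3@5 c4@5 c2@8, authorship ..1.34..2
After op 6 (move_right): buffer="urbpbbbcb" (len 9), cursors c1@3 c3@6 c4@6 c2@9, authorship ..1.34..2
After op 7 (insert('f')): buffer="urbfpbbffbcbf" (len 13), cursors c1@4 c3@9 c4@9 c2@13, authorship ..11.3434..22
After op 8 (insert('a')): buffer="urbfapbbffaabcbfa" (len 17), cursors c1@5 c3@12 c4@12 c2@17, authorship ..111.343434..222

Answer: urbfapbbffaabcbfa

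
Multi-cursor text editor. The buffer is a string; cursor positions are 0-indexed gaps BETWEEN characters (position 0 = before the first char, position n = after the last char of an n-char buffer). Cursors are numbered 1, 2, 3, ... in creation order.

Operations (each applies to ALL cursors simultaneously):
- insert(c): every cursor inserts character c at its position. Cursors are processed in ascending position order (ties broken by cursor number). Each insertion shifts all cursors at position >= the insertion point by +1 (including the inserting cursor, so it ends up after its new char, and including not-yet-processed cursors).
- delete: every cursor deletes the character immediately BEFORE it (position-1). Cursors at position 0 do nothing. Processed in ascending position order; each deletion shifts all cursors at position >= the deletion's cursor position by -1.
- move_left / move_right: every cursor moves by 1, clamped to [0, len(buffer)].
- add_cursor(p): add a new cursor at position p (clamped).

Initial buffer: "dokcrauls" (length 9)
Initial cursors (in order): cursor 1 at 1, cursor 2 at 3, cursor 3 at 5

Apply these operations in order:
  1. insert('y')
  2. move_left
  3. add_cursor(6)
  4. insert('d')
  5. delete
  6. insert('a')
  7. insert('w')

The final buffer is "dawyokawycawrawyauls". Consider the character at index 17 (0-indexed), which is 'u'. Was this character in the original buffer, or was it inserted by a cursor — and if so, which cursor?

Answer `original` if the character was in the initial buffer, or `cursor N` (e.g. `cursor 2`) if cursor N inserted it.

Answer: original

Derivation:
After op 1 (insert('y')): buffer="dyokycryauls" (len 12), cursors c1@2 c2@5 c3@8, authorship .1..2..3....
After op 2 (move_left): buffer="dyokycryauls" (len 12), cursors c1@1 c2@4 c3@7, authorship .1..2..3....
After op 3 (add_cursor(6)): buffer="dyokycryauls" (len 12), cursors c1@1 c2@4 c4@6 c3@7, authorship .1..2..3....
After op 4 (insert('d')): buffer="ddyokdycdrdyauls" (len 16), cursors c1@2 c2@6 c4@9 c3@11, authorship .11..22.4.33....
After op 5 (delete): buffer="dyokycryauls" (len 12), cursors c1@1 c2@4 c4@6 c3@7, authorship .1..2..3....
After op 6 (insert('a')): buffer="dayokaycarayauls" (len 16), cursors c1@2 c2@6 c4@9 c3@11, authorship .11..22.4.33....
After op 7 (insert('w')): buffer="dawyokawycawrawyauls" (len 20), cursors c1@3 c2@8 c4@12 c3@15, authorship .111..222.44.333....
Authorship (.=original, N=cursor N): . 1 1 1 . . 2 2 2 . 4 4 . 3 3 3 . . . .
Index 17: author = original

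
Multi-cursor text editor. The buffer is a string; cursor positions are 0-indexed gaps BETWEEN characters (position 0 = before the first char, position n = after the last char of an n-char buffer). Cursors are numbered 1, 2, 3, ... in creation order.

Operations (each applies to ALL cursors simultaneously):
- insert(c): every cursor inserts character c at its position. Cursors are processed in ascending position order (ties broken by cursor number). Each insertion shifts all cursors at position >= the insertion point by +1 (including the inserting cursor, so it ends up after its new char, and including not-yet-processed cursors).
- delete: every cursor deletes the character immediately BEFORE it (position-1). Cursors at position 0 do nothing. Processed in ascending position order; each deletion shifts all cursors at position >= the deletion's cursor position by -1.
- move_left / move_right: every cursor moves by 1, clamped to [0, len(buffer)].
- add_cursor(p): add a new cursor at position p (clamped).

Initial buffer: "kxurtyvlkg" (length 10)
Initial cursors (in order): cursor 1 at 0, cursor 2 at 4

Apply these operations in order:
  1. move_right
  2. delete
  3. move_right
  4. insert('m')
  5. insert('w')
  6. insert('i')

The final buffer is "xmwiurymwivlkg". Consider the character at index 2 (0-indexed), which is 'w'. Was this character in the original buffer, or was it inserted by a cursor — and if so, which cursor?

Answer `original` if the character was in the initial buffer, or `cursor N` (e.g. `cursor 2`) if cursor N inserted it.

Answer: cursor 1

Derivation:
After op 1 (move_right): buffer="kxurtyvlkg" (len 10), cursors c1@1 c2@5, authorship ..........
After op 2 (delete): buffer="xuryvlkg" (len 8), cursors c1@0 c2@3, authorship ........
After op 3 (move_right): buffer="xuryvlkg" (len 8), cursors c1@1 c2@4, authorship ........
After op 4 (insert('m')): buffer="xmurymvlkg" (len 10), cursors c1@2 c2@6, authorship .1...2....
After op 5 (insert('w')): buffer="xmwurymwvlkg" (len 12), cursors c1@3 c2@8, authorship .11...22....
After op 6 (insert('i')): buffer="xmwiurymwivlkg" (len 14), cursors c1@4 c2@10, authorship .111...222....
Authorship (.=original, N=cursor N): . 1 1 1 . . . 2 2 2 . . . .
Index 2: author = 1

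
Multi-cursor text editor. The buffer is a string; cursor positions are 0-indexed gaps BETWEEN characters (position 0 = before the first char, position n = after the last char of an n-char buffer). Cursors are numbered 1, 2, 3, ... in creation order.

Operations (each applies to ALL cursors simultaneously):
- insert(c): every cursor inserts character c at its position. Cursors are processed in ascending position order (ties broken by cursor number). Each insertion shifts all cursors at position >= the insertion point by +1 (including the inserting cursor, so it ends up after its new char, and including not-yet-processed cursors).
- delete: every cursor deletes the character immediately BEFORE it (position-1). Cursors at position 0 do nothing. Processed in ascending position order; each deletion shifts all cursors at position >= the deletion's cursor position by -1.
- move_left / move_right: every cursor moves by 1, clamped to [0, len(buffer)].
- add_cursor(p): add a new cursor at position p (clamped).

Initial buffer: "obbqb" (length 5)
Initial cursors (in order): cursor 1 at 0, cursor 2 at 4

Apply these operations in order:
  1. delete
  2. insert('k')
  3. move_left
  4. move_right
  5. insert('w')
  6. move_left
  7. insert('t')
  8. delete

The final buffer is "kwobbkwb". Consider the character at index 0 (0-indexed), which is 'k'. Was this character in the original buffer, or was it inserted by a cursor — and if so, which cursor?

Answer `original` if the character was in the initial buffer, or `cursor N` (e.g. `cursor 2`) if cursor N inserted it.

After op 1 (delete): buffer="obbb" (len 4), cursors c1@0 c2@3, authorship ....
After op 2 (insert('k')): buffer="kobbkb" (len 6), cursors c1@1 c2@5, authorship 1...2.
After op 3 (move_left): buffer="kobbkb" (len 6), cursors c1@0 c2@4, authorship 1...2.
After op 4 (move_right): buffer="kobbkb" (len 6), cursors c1@1 c2@5, authorship 1...2.
After op 5 (insert('w')): buffer="kwobbkwb" (len 8), cursors c1@2 c2@7, authorship 11...22.
After op 6 (move_left): buffer="kwobbkwb" (len 8), cursors c1@1 c2@6, authorship 11...22.
After op 7 (insert('t')): buffer="ktwobbktwb" (len 10), cursors c1@2 c2@8, authorship 111...222.
After op 8 (delete): buffer="kwobbkwb" (len 8), cursors c1@1 c2@6, authorship 11...22.
Authorship (.=original, N=cursor N): 1 1 . . . 2 2 .
Index 0: author = 1

Answer: cursor 1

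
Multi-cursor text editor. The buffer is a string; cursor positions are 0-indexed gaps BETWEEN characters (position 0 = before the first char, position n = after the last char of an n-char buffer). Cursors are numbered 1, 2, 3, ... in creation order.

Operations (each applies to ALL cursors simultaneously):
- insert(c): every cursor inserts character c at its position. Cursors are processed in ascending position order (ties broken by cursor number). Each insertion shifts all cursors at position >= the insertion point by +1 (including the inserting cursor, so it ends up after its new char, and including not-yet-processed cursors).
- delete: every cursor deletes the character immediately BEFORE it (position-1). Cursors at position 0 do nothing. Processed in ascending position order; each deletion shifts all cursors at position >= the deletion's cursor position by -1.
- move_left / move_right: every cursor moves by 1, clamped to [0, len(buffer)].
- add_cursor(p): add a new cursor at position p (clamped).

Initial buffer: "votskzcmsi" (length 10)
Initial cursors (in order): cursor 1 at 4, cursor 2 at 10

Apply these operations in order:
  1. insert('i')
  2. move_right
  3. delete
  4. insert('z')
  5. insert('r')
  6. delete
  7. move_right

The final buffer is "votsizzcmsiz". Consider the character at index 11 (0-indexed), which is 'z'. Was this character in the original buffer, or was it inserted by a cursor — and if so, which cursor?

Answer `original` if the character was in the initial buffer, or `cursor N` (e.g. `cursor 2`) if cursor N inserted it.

After op 1 (insert('i')): buffer="votsikzcmsii" (len 12), cursors c1@5 c2@12, authorship ....1......2
After op 2 (move_right): buffer="votsikzcmsii" (len 12), cursors c1@6 c2@12, authorship ....1......2
After op 3 (delete): buffer="votsizcmsi" (len 10), cursors c1@5 c2@10, authorship ....1.....
After op 4 (insert('z')): buffer="votsizzcmsiz" (len 12), cursors c1@6 c2@12, authorship ....11.....2
After op 5 (insert('r')): buffer="votsizrzcmsizr" (len 14), cursors c1@7 c2@14, authorship ....111.....22
After op 6 (delete): buffer="votsizzcmsiz" (len 12), cursors c1@6 c2@12, authorship ....11.....2
After op 7 (move_right): buffer="votsizzcmsiz" (len 12), cursors c1@7 c2@12, authorship ....11.....2
Authorship (.=original, N=cursor N): . . . . 1 1 . . . . . 2
Index 11: author = 2

Answer: cursor 2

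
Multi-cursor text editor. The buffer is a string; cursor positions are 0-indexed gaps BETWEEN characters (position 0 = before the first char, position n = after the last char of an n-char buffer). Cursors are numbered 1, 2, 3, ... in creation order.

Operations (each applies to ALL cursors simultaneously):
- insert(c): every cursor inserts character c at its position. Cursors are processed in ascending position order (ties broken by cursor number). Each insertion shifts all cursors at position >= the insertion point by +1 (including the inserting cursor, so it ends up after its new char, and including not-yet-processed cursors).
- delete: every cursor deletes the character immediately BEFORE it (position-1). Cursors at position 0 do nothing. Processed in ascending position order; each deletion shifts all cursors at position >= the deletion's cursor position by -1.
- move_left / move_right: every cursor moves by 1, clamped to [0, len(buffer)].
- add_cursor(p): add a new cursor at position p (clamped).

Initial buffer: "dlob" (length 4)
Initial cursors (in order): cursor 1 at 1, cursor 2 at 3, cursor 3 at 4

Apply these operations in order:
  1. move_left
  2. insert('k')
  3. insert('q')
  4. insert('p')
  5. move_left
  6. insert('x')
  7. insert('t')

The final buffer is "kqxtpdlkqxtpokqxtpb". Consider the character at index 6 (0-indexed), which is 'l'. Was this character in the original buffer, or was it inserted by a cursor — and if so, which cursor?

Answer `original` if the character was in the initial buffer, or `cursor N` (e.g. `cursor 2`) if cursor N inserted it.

Answer: original

Derivation:
After op 1 (move_left): buffer="dlob" (len 4), cursors c1@0 c2@2 c3@3, authorship ....
After op 2 (insert('k')): buffer="kdlkokb" (len 7), cursors c1@1 c2@4 c3@6, authorship 1..2.3.
After op 3 (insert('q')): buffer="kqdlkqokqb" (len 10), cursors c1@2 c2@6 c3@9, authorship 11..22.33.
After op 4 (insert('p')): buffer="kqpdlkqpokqpb" (len 13), cursors c1@3 c2@8 c3@12, authorship 111..222.333.
After op 5 (move_left): buffer="kqpdlkqpokqpb" (len 13), cursors c1@2 c2@7 c3@11, authorship 111..222.333.
After op 6 (insert('x')): buffer="kqxpdlkqxpokqxpb" (len 16), cursors c1@3 c2@9 c3@14, authorship 1111..2222.3333.
After op 7 (insert('t')): buffer="kqxtpdlkqxtpokqxtpb" (len 19), cursors c1@4 c2@11 c3@17, authorship 11111..22222.33333.
Authorship (.=original, N=cursor N): 1 1 1 1 1 . . 2 2 2 2 2 . 3 3 3 3 3 .
Index 6: author = original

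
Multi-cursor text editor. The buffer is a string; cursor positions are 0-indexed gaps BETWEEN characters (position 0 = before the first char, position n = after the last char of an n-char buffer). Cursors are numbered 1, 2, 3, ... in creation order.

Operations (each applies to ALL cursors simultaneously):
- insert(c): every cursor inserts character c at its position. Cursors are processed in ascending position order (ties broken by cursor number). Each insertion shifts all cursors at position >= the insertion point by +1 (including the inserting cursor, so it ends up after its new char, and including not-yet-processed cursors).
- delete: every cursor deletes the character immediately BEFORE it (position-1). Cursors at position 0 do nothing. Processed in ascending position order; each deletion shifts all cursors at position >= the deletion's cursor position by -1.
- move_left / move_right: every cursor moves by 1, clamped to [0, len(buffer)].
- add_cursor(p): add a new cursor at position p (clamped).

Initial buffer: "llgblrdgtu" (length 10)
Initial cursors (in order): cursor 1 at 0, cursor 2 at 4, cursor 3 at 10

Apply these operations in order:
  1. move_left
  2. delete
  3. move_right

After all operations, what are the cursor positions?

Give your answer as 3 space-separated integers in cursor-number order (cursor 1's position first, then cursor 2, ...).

Answer: 1 3 8

Derivation:
After op 1 (move_left): buffer="llgblrdgtu" (len 10), cursors c1@0 c2@3 c3@9, authorship ..........
After op 2 (delete): buffer="llblrdgu" (len 8), cursors c1@0 c2@2 c3@7, authorship ........
After op 3 (move_right): buffer="llblrdgu" (len 8), cursors c1@1 c2@3 c3@8, authorship ........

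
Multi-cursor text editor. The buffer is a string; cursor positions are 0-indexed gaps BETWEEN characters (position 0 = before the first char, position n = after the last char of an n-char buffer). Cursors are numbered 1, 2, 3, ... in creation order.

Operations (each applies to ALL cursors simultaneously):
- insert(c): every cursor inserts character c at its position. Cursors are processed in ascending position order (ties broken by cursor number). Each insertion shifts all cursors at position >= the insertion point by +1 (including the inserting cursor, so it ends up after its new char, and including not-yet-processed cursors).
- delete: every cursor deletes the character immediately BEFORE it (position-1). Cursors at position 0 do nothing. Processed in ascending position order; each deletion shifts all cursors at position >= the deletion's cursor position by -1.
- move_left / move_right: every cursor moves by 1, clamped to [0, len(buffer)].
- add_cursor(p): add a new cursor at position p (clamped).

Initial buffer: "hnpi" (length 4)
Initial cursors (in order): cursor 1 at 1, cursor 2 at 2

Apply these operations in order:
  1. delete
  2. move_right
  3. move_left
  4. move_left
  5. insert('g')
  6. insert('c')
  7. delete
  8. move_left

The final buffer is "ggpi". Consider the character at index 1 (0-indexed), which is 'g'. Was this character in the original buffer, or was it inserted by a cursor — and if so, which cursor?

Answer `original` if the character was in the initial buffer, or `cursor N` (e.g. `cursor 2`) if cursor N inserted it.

Answer: cursor 2

Derivation:
After op 1 (delete): buffer="pi" (len 2), cursors c1@0 c2@0, authorship ..
After op 2 (move_right): buffer="pi" (len 2), cursors c1@1 c2@1, authorship ..
After op 3 (move_left): buffer="pi" (len 2), cursors c1@0 c2@0, authorship ..
After op 4 (move_left): buffer="pi" (len 2), cursors c1@0 c2@0, authorship ..
After op 5 (insert('g')): buffer="ggpi" (len 4), cursors c1@2 c2@2, authorship 12..
After op 6 (insert('c')): buffer="ggccpi" (len 6), cursors c1@4 c2@4, authorship 1212..
After op 7 (delete): buffer="ggpi" (len 4), cursors c1@2 c2@2, authorship 12..
After op 8 (move_left): buffer="ggpi" (len 4), cursors c1@1 c2@1, authorship 12..
Authorship (.=original, N=cursor N): 1 2 . .
Index 1: author = 2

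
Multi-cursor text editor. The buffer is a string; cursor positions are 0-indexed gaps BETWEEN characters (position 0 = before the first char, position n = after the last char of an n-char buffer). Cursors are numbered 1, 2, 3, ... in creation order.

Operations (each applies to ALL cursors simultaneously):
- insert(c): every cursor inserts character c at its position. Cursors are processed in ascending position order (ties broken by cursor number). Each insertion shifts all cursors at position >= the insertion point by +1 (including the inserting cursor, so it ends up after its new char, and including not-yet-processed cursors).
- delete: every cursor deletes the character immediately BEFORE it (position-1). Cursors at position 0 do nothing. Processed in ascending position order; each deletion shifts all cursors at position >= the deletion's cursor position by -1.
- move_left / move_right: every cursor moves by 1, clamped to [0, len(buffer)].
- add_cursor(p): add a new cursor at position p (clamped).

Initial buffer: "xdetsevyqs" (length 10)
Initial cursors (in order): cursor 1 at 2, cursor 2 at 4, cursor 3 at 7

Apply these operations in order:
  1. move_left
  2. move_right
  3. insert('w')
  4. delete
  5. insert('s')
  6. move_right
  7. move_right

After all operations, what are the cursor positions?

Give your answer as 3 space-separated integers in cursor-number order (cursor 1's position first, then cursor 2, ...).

After op 1 (move_left): buffer="xdetsevyqs" (len 10), cursors c1@1 c2@3 c3@6, authorship ..........
After op 2 (move_right): buffer="xdetsevyqs" (len 10), cursors c1@2 c2@4 c3@7, authorship ..........
After op 3 (insert('w')): buffer="xdwetwsevwyqs" (len 13), cursors c1@3 c2@6 c3@10, authorship ..1..2...3...
After op 4 (delete): buffer="xdetsevyqs" (len 10), cursors c1@2 c2@4 c3@7, authorship ..........
After op 5 (insert('s')): buffer="xdsetssevsyqs" (len 13), cursors c1@3 c2@6 c3@10, authorship ..1..2...3...
After op 6 (move_right): buffer="xdsetssevsyqs" (len 13), cursors c1@4 c2@7 c3@11, authorship ..1..2...3...
After op 7 (move_right): buffer="xdsetssevsyqs" (len 13), cursors c1@5 c2@8 c3@12, authorship ..1..2...3...

Answer: 5 8 12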